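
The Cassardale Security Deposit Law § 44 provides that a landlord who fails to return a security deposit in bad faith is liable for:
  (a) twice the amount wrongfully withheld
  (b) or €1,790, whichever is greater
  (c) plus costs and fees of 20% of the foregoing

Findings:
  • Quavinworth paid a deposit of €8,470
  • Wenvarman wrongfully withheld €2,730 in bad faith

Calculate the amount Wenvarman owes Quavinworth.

Doubled: 2 × €2,730 = €5,460
Minimum €1,790: €5,460 meets the minimum, no increase.
Costs and fees: 20% of €5,460 = €1,092
Total recovery: €5,460 + €1,092 = €6,552

Recovery: €6,552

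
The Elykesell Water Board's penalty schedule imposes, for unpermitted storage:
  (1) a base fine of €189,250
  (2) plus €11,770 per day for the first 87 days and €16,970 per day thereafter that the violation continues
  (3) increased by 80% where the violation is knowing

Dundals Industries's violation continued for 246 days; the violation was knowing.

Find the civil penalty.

€7,040,646

First 87 days: 87 × €11,770 = €1,023,990
Remaining days: (246 − 87) × €16,970 = €2,698,230
Per-day component: €1,023,990 + €2,698,230 = €3,722,220
Base plus per-day: €189,250 + €3,722,220 = €3,911,470
Enhancement: 80% of €3,911,470 = €3,129,176
Enhanced fine: €3,911,470 + €3,129,176 = €7,040,646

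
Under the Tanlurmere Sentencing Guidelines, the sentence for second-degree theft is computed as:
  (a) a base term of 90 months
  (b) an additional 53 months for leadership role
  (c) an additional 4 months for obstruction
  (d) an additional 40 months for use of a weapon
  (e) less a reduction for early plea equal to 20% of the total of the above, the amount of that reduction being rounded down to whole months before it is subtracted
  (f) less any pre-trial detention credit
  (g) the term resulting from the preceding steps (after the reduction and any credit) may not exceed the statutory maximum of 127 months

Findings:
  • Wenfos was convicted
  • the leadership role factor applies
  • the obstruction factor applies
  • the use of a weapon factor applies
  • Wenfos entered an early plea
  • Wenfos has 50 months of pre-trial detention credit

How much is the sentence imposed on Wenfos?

Leadership role enhancement: +53 months
Obstruction enhancement: +4 months
Use of a weapon enhancement: +40 months
Adjusted term: 90 months + 53 months + 4 months + 40 months = 187 months
Early plea reduction: 20% of 187 months = 37 months (rounded down)
After reduction: 187 − 37 = 150 months
Less pre-trial detention credit: 150 months − 50 months = 100 months
Cap at 127 months: 100 months is within the cap, no reduction.

100 months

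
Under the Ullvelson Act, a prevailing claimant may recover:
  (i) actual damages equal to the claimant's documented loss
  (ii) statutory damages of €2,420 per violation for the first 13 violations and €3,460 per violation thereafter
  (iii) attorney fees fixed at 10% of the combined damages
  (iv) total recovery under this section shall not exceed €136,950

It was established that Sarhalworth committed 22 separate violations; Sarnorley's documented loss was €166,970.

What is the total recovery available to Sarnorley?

€136,950

First 13 violations: 13 × €2,420 = €31,460
Remaining violations: (22 − 13) × €3,460 = €31,140
Statutory damages: €31,460 + €31,140 = €62,600
Combined damages: €166,970 + €62,600 = €229,570
Attorney fees: 10% of €229,570 = €22,957
Total before cap: €229,570 + €22,957 = €252,527
Cap at €136,950: €252,527 exceeds the cap → €136,950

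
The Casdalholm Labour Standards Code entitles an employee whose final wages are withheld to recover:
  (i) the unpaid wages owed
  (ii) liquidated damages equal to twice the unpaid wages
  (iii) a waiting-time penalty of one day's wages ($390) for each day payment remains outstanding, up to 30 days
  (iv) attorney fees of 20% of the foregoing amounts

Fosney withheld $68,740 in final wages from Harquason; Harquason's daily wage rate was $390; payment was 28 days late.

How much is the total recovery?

$260,568

Doubled: 2 × $68,740 = $137,480
Penalty days: min(28, 30) = 28
Waiting-time penalty: 28 × $390 = $10,920
Subtotal: $68,740 + $137,480 + $10,920 = $217,140
Attorney fees: 20% of $217,140 = $43,428
Total award: $217,140 + $43,428 = $260,568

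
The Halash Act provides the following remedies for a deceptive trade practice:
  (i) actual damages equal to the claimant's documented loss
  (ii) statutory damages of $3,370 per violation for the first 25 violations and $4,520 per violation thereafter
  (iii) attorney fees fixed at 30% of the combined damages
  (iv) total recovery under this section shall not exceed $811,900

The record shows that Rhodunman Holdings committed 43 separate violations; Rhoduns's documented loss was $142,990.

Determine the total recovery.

First 25 violations: 25 × $3,370 = $84,250
Remaining violations: (43 − 25) × $4,520 = $81,360
Statutory damages: $84,250 + $81,360 = $165,610
Combined damages: $142,990 + $165,610 = $308,600
Attorney fees: 30% of $308,600 = $92,580
Total before cap: $308,600 + $92,580 = $401,180
Cap at $811,900: $401,180 is within the cap, no reduction.

$401,180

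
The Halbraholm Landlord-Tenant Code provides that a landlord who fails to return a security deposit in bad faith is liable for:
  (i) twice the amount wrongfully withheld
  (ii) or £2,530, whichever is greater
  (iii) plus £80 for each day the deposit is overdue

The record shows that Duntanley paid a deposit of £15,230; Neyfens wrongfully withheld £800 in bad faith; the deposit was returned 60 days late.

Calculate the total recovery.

£7,330

Doubled: 2 × £800 = £1,600
Minimum £2,530: £1,600 is below the minimum → £2,530
Late-return penalty: 60 × £80 = £4,800
Damages plus late penalty: £2,530 + £4,800 = £7,330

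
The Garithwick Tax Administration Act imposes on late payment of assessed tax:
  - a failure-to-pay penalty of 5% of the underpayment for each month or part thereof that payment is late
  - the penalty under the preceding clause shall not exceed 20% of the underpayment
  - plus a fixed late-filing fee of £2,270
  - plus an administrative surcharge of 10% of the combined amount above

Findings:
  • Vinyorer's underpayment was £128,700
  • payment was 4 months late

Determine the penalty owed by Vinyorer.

Accrued rate: 5% × 4 = 20%, capped at 20% → 20%
Failure-to-pay penalty: 20% of £128,700 = £25,740
Penalty before surcharge: £25,740 + £2,270 = £28,010
Administrative surcharge: 10% of £28,010 = £2,801
Total penalty: £28,010 + £2,801 = £30,811

£30,811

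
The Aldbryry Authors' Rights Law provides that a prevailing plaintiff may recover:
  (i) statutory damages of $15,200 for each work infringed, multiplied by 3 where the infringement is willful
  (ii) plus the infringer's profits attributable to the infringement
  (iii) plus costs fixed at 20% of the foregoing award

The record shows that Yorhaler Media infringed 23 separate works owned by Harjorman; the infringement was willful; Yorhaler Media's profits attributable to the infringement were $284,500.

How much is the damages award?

Statutory damages: 23 × $15,200 = $349,600
Trebled: 3 × $349,600 = $1,048,800
Combined award: $1,048,800 + $284,500 = $1,333,300
Costs: 20% of $1,333,300 = $266,660
Award plus costs: $1,333,300 + $266,660 = $1,599,960

Award: $1,599,960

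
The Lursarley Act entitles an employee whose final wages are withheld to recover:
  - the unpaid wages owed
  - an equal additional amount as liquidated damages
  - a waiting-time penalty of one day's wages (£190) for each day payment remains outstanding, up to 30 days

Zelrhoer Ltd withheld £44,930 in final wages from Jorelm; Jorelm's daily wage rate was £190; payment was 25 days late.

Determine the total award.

£94,610

Liquidated damages (equal amount): £44,930
Penalty days: min(25, 30) = 25
Waiting-time penalty: 25 × £190 = £4,750
Total award: £44,930 + £44,930 + £4,750 = £94,610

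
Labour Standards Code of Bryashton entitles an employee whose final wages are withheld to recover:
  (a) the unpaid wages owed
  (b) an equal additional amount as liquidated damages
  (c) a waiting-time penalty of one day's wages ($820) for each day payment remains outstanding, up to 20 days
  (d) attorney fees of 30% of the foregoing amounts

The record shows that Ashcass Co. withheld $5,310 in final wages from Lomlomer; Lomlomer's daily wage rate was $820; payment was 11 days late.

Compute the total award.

Total award: $25,532

Liquidated damages (equal amount): $5,310
Penalty days: min(11, 20) = 11
Waiting-time penalty: 11 × $820 = $9,020
Subtotal: $5,310 + $5,310 + $9,020 = $19,640
Attorney fees: 30% of $19,640 = $5,892
Total award: $19,640 + $5,892 = $25,532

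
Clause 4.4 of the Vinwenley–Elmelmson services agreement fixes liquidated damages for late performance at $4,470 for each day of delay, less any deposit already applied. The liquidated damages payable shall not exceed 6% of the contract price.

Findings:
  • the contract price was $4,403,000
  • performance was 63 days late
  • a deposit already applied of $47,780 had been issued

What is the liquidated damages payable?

$233,830

Per-day damages: 63 × $4,470 = $281,610
Less deposit already applied: $281,610 − $47,780 = $233,830
Cap: 6% of $4,403,000 = $264,180
Cap at $264,180: $233,830 is within the cap, no reduction.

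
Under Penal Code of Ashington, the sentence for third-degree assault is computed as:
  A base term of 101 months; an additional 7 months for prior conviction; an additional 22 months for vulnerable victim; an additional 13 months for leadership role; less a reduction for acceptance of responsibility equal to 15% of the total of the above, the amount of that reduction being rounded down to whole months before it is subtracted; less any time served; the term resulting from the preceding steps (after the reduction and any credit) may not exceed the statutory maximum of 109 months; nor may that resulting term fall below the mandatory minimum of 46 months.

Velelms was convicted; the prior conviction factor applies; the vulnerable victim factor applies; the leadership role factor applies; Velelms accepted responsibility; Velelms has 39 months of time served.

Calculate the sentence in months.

Prior conviction enhancement: +7 months
Vulnerable victim enhancement: +22 months
Leadership role enhancement: +13 months
Adjusted term: 101 months + 7 months + 22 months + 13 months = 143 months
Acceptance of responsibility reduction: 15% of 143 months = 21 months (rounded down)
After reduction: 143 − 21 = 122 months
Less time served: 122 months − 39 months = 83 months
Cap at 109 months: 83 months is within the cap, no reduction.
Minimum 46 months: 83 months meets the minimum, no increase.

83 months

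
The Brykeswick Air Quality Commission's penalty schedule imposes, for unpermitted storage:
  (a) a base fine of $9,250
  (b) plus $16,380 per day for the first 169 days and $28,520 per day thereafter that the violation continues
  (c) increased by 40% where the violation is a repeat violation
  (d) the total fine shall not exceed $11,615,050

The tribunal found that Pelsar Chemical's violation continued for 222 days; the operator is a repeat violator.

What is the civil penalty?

First 169 days: 169 × $16,380 = $2,768,220
Remaining days: (222 − 169) × $28,520 = $1,511,560
Per-day component: $2,768,220 + $1,511,560 = $4,279,780
Base plus per-day: $9,250 + $4,279,780 = $4,289,030
Enhancement: 40% of $4,289,030 = $1,715,612
Enhanced fine: $4,289,030 + $1,715,612 = $6,004,642
Cap at $11,615,050: $6,004,642 is within the cap, no reduction.

$6,004,642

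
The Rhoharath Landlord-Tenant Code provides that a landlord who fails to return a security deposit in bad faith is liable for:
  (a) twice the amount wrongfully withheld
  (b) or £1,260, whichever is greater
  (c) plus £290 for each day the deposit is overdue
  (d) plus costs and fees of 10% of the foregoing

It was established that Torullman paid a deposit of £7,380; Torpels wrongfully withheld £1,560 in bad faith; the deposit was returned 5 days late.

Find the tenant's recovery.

Recovery: £5,027

Doubled: 2 × £1,560 = £3,120
Minimum £1,260: £3,120 meets the minimum, no increase.
Late-return penalty: 5 × £290 = £1,450
Damages plus late penalty: £3,120 + £1,450 = £4,570
Costs and fees: 10% of £4,570 = £457
Total recovery: £4,570 + £457 = £5,027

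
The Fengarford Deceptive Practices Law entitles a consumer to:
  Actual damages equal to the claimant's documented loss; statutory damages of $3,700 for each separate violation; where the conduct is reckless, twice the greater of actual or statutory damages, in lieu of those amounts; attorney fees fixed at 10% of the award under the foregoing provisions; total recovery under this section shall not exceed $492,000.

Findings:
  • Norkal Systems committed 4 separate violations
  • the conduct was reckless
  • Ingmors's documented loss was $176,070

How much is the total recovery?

$387,354

Statutory damages: 4 × $3,700 = $14,800
Greater of actual damages ($176,070) or statutory damages ($14,800): $176,070
Doubled: 2 × $176,070 = $352,140
Attorney fees: 10% of $352,140 = $35,214
Total before cap: $352,140 + $35,214 = $387,354
Cap at $492,000: $387,354 is within the cap, no reduction.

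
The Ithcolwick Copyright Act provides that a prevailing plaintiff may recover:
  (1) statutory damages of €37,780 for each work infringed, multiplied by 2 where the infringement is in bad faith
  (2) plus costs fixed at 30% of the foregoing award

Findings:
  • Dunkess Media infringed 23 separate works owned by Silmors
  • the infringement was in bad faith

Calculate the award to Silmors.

Statutory damages: 23 × €37,780 = €868,940
Doubled: 2 × €868,940 = €1,737,880
Costs: 30% of €1,737,880 = €521,364
Award plus costs: €1,737,880 + €521,364 = €2,259,244

€2,259,244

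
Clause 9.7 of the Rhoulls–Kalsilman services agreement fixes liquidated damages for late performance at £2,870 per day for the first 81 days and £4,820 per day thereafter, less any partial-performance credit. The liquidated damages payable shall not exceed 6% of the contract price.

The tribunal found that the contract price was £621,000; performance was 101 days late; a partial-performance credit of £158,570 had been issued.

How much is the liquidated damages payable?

First 81 days: 81 × £2,870 = £232,470
Remaining days: (101 − 81) × £4,820 = £96,400
Accrued per-day damages: £232,470 + £96,400 = £328,870
Less partial-performance credit: £328,870 − £158,570 = £170,300
Cap: 6% of £621,000 = £37,260
Cap at £37,260: £170,300 exceeds the cap → £37,260

£37,260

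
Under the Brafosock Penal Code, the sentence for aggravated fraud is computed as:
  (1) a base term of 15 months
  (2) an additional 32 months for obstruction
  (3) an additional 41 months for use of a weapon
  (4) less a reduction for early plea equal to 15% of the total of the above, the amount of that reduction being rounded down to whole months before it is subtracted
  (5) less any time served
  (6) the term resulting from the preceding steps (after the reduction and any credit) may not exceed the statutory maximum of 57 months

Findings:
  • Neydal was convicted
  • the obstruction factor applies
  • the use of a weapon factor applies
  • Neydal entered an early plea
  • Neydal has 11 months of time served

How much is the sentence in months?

Obstruction enhancement: +32 months
Use of a weapon enhancement: +41 months
Adjusted term: 15 months + 32 months + 41 months = 88 months
Early plea reduction: 15% of 88 months = 13 months (rounded down)
After reduction: 88 − 13 = 75 months
Less time served: 75 months − 11 months = 64 months
Cap at 57 months: 64 months exceeds the cap → 57 months

57 months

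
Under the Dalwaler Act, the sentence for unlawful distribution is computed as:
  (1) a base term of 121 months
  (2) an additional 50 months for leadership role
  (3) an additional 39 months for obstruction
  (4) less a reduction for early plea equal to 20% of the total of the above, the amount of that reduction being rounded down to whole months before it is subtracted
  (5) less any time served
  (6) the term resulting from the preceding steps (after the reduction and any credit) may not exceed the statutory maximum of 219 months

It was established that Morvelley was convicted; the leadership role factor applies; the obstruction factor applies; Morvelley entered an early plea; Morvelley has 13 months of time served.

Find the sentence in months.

Leadership role enhancement: +50 months
Obstruction enhancement: +39 months
Adjusted term: 121 months + 50 months + 39 months = 210 months
Early plea reduction: 20% of 210 months = 42 months (rounded down)
After reduction: 210 − 42 = 168 months
Less time served: 168 months − 13 months = 155 months
Cap at 219 months: 155 months is within the cap, no reduction.

155 months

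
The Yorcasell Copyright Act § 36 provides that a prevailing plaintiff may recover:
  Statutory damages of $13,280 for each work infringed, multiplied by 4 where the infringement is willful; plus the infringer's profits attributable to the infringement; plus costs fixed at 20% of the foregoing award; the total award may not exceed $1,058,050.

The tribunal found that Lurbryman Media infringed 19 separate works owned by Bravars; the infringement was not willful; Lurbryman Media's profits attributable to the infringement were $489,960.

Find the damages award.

$890,736

Statutory damages: 19 × $13,280 = $252,320
Infringement not willful: no ×4 enhancement.
Combined award: $252,320 + $489,960 = $742,280
Costs: 20% of $742,280 = $148,456
Award plus costs: $742,280 + $148,456 = $890,736
Cap at $1,058,050: $890,736 is within the cap, no reduction.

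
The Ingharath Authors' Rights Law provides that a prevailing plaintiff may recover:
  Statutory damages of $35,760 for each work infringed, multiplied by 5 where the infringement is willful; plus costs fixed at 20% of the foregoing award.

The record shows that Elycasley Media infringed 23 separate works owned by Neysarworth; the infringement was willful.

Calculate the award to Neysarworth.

Statutory damages: 23 × $35,760 = $822,480
Multiplied by 5: 5 × $822,480 = $4,112,400
Costs: 20% of $4,112,400 = $822,480
Award plus costs: $4,112,400 + $822,480 = $4,934,880

$4,934,880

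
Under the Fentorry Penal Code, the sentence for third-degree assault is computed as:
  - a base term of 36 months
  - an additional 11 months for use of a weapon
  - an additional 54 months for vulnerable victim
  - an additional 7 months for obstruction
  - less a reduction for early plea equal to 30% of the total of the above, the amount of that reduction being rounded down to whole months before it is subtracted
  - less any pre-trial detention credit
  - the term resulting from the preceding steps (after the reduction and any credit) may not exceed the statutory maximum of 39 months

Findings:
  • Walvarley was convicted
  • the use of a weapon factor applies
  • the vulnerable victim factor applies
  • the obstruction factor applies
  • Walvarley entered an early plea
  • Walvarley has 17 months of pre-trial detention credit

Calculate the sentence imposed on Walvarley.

Use of a weapon enhancement: +11 months
Vulnerable victim enhancement: +54 months
Obstruction enhancement: +7 months
Adjusted term: 36 months + 11 months + 54 months + 7 months = 108 months
Early plea reduction: 30% of 108 months = 32 months (rounded down)
After reduction: 108 − 32 = 76 months
Less pre-trial detention credit: 76 months − 17 months = 59 months
Cap at 39 months: 59 months exceeds the cap → 39 months

39 months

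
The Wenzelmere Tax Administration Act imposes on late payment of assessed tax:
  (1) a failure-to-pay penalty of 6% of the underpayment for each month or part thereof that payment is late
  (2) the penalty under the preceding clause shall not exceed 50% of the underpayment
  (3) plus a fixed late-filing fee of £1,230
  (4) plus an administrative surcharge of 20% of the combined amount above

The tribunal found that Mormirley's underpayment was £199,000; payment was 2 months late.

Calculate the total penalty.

£30,132

Accrued rate: 6% × 2 = 12%, capped at 50% → 12%
Failure-to-pay penalty: 12% of £199,000 = £23,880
Penalty before surcharge: £23,880 + £1,230 = £25,110
Administrative surcharge: 20% of £25,110 = £5,022
Total penalty: £25,110 + £5,022 = £30,132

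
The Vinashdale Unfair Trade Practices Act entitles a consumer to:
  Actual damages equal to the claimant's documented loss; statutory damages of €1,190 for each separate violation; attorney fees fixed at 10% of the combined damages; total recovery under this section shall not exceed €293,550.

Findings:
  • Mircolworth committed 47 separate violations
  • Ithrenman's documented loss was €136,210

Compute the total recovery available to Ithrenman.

Total recovery: €211,354

Statutory damages: 47 × €1,190 = €55,930
Combined damages: €136,210 + €55,930 = €192,140
Attorney fees: 10% of €192,140 = €19,214
Total before cap: €192,140 + €19,214 = €211,354
Cap at €293,550: €211,354 is within the cap, no reduction.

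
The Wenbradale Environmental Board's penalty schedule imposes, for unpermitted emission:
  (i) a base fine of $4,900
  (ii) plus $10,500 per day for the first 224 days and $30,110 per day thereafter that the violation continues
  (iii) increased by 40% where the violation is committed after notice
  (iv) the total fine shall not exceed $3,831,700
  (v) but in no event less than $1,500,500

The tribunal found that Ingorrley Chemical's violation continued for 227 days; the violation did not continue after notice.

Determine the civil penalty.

First 224 days: 224 × $10,500 = $2,352,000
Remaining days: (227 − 224) × $30,110 = $90,330
Per-day component: $2,352,000 + $90,330 = $2,442,330
Base plus per-day: $4,900 + $2,442,330 = $2,447,230
The violation did not continue after notice: no 40% increase.
Cap at $3,831,700: $2,447,230 is within the cap, no reduction.
Minimum $1,500,500: $2,447,230 meets the minimum, no increase.

$2,447,230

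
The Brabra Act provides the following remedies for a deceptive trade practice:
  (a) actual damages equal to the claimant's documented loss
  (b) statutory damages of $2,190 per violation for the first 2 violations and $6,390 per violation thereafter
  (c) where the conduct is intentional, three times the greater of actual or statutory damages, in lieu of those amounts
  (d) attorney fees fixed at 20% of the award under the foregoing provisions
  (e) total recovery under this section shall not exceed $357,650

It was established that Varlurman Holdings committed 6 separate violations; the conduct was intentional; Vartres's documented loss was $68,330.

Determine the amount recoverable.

First 2 violations: 2 × $2,190 = $4,380
Remaining violations: (6 − 2) × $6,390 = $25,560
Statutory damages: $4,380 + $25,560 = $29,940
Greater of actual damages ($68,330) or statutory damages ($29,940): $68,330
Trebled: 3 × $68,330 = $204,990
Attorney fees: 20% of $204,990 = $40,998
Total before cap: $204,990 + $40,998 = $245,988
Cap at $357,650: $245,988 is within the cap, no reduction.

$245,988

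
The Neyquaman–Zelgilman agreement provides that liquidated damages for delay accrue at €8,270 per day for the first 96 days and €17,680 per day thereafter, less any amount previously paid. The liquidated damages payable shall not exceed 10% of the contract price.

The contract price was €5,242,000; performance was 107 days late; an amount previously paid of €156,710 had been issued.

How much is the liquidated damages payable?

First 96 days: 96 × €8,270 = €793,920
Remaining days: (107 − 96) × €17,680 = €194,480
Accrued per-day damages: €793,920 + €194,480 = €988,400
Less amount previously paid: €988,400 − €156,710 = €831,690
Cap: 10% of €5,242,000 = €524,200
Cap at €524,200: €831,690 exceeds the cap → €524,200

Liquidated damages: €524,200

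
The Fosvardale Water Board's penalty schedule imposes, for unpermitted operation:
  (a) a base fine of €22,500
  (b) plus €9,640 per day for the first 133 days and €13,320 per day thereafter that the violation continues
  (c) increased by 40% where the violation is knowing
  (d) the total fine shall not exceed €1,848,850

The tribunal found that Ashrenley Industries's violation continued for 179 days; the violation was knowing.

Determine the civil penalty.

Civil penalty: €1,848,850

First 133 days: 133 × €9,640 = €1,282,120
Remaining days: (179 − 133) × €13,320 = €612,720
Per-day component: €1,282,120 + €612,720 = €1,894,840
Base plus per-day: €22,500 + €1,894,840 = €1,917,340
Enhancement: 40% of €1,917,340 = €766,936
Enhanced fine: €1,917,340 + €766,936 = €2,684,276
Cap at €1,848,850: €2,684,276 exceeds the cap → €1,848,850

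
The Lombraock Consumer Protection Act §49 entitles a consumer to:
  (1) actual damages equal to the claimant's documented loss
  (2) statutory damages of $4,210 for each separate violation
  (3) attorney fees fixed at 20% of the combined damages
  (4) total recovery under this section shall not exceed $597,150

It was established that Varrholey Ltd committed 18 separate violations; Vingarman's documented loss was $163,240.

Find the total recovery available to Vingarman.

Statutory damages: 18 × $4,210 = $75,780
Combined damages: $163,240 + $75,780 = $239,020
Attorney fees: 20% of $239,020 = $47,804
Total before cap: $239,020 + $47,804 = $286,824
Cap at $597,150: $286,824 is within the cap, no reduction.

$286,824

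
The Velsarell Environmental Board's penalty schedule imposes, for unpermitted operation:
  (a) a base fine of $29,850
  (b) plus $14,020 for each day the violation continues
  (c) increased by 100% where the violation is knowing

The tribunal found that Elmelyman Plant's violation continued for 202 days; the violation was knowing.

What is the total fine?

Civil penalty: $5,723,780

Per-day component: 202 × $14,020 = $2,832,040
Base plus per-day: $29,850 + $2,832,040 = $2,861,890
Enhancement: 100% of $2,861,890 = $2,861,890
Enhanced fine: $2,861,890 + $2,861,890 = $5,723,780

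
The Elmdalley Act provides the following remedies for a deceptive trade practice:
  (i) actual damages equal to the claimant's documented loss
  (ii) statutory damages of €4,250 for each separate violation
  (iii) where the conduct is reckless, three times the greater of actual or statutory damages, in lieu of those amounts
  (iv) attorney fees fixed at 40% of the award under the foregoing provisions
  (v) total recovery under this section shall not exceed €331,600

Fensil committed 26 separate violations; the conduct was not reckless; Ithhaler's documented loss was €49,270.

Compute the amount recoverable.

Total recovery: €223,678

Statutory damages: 26 × €4,250 = €110,500
Conduct not reckless: the in-lieu enhancement does not apply.
Actual plus statutory damages: €49,270 + €110,500 = €159,770
Attorney fees: 40% of €159,770 = €63,908
Total before cap: €159,770 + €63,908 = €223,678
Cap at €331,600: €223,678 is within the cap, no reduction.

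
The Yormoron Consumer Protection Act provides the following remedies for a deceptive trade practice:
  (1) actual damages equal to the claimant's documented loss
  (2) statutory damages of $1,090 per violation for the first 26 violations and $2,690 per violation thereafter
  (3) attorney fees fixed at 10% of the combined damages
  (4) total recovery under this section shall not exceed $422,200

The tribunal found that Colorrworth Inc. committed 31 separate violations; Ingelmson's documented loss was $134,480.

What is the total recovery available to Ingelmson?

First 26 violations: 26 × $1,090 = $28,340
Remaining violations: (31 − 26) × $2,690 = $13,450
Statutory damages: $28,340 + $13,450 = $41,790
Combined damages: $134,480 + $41,790 = $176,270
Attorney fees: 10% of $176,270 = $17,627
Total before cap: $176,270 + $17,627 = $193,897
Cap at $422,200: $193,897 is within the cap, no reduction.

$193,897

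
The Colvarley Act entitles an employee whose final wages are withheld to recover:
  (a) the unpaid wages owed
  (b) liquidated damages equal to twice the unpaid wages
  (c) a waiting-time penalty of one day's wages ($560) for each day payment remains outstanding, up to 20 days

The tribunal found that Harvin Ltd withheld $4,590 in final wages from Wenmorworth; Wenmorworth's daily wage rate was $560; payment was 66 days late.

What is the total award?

$24,970

Doubled: 2 × $4,590 = $9,180
Penalty days: min(66, 20) = 20
Waiting-time penalty: 20 × $560 = $11,200
Total award: $4,590 + $9,180 + $11,200 = $24,970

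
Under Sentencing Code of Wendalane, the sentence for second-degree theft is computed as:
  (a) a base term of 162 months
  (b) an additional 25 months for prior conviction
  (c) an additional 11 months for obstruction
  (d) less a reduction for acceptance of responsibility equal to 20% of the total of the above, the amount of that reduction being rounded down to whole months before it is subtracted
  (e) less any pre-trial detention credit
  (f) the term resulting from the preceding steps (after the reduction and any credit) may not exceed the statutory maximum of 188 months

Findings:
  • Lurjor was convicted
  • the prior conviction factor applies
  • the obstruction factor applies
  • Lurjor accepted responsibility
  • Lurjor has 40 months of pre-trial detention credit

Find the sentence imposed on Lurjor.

119 months

Prior conviction enhancement: +25 months
Obstruction enhancement: +11 months
Adjusted term: 162 months + 25 months + 11 months = 198 months
Acceptance of responsibility reduction: 20% of 198 months = 39 months (rounded down)
After reduction: 198 − 39 = 159 months
Less pre-trial detention credit: 159 months − 40 months = 119 months
Cap at 188 months: 119 months is within the cap, no reduction.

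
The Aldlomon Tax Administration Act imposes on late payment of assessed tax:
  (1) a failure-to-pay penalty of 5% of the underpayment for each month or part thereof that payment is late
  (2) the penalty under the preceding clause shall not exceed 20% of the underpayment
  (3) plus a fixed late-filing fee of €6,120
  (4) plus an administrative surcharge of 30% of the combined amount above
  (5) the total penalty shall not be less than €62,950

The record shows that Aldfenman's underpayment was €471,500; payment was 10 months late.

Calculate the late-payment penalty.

Accrued rate: 5% × 10 = 50%, capped at 20% → 20%
Failure-to-pay penalty: 20% of €471,500 = €94,300
Penalty before surcharge: €94,300 + €6,120 = €100,420
Administrative surcharge: 30% of €100,420 = €30,126
Total penalty: €100,420 + €30,126 = €130,546
Minimum €62,950: €130,546 meets the minimum, no increase.

€130,546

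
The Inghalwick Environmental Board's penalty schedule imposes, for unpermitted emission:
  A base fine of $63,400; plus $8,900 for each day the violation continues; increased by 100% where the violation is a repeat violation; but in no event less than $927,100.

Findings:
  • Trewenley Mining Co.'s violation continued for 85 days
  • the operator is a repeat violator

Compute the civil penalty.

$1,639,800

Per-day component: 85 × $8,900 = $756,500
Base plus per-day: $63,400 + $756,500 = $819,900
Enhancement: 100% of $819,900 = $819,900
Enhanced fine: $819,900 + $819,900 = $1,639,800
Minimum $927,100: $1,639,800 meets the minimum, no increase.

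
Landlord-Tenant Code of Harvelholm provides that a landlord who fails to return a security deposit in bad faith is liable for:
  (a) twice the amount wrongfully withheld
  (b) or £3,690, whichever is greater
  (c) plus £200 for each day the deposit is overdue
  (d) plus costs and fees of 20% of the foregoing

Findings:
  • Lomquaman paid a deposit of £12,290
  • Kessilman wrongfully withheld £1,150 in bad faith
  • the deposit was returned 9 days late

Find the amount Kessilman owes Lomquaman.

Doubled: 2 × £1,150 = £2,300
Minimum £3,690: £2,300 is below the minimum → £3,690
Late-return penalty: 9 × £200 = £1,800
Damages plus late penalty: £3,690 + £1,800 = £5,490
Costs and fees: 20% of £5,490 = £1,098
Total recovery: £5,490 + £1,098 = £6,588

£6,588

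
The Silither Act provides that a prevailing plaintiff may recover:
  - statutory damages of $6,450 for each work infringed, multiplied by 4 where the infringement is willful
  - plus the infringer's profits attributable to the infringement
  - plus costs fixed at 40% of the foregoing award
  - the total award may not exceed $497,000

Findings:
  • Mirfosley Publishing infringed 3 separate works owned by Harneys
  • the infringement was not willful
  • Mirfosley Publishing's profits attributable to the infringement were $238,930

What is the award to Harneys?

Award: $361,592

Statutory damages: 3 × $6,450 = $19,350
Infringement not willful: no ×4 enhancement.
Combined award: $19,350 + $238,930 = $258,280
Costs: 40% of $258,280 = $103,312
Award plus costs: $258,280 + $103,312 = $361,592
Cap at $497,000: $361,592 is within the cap, no reduction.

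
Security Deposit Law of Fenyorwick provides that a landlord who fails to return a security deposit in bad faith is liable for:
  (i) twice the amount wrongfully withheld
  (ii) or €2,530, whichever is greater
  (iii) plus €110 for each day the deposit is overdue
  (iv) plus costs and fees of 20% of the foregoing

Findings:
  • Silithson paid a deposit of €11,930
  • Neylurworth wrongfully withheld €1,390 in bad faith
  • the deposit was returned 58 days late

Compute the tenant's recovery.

Doubled: 2 × €1,390 = €2,780
Minimum €2,530: €2,780 meets the minimum, no increase.
Late-return penalty: 58 × €110 = €6,380
Damages plus late penalty: €2,780 + €6,380 = €9,160
Costs and fees: 20% of €9,160 = €1,832
Total recovery: €9,160 + €1,832 = €10,992

€10,992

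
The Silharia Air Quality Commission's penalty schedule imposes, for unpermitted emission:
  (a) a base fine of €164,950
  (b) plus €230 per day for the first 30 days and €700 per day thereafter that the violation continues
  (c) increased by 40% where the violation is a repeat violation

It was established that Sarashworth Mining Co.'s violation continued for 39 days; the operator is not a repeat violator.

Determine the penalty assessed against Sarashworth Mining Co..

€178,150

First 30 days: 30 × €230 = €6,900
Remaining days: (39 − 30) × €700 = €6,300
Per-day component: €6,900 + €6,300 = €13,200
Base plus per-day: €164,950 + €13,200 = €178,150
The operator is not a repeat violator: no 40% increase.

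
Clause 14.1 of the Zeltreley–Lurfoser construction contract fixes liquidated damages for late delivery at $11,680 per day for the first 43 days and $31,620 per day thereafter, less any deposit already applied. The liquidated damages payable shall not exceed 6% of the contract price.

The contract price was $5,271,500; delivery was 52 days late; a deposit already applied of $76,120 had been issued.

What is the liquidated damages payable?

First 43 days: 43 × $11,680 = $502,240
Remaining days: (52 − 43) × $31,620 = $284,580
Accrued per-day damages: $502,240 + $284,580 = $786,820
Less deposit already applied: $786,820 − $76,120 = $710,700
Cap: 6% of $5,271,500 = $316,290
Cap at $316,290: $710,700 exceeds the cap → $316,290

Liquidated damages: $316,290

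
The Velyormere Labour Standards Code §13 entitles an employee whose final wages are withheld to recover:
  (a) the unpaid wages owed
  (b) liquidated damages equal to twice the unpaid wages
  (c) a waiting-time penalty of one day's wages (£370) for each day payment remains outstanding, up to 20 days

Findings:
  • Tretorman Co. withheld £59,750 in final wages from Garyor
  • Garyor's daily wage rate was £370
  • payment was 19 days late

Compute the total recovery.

Total award: £186,280

Doubled: 2 × £59,750 = £119,500
Penalty days: min(19, 20) = 19
Waiting-time penalty: 19 × £370 = £7,030
Total award: £59,750 + £119,500 + £7,030 = £186,280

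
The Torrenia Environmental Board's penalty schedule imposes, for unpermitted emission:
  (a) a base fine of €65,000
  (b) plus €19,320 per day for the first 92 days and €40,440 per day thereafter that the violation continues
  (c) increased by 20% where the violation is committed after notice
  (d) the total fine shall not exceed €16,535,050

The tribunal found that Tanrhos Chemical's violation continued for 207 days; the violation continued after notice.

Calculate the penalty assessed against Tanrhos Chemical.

€7,791,648

First 92 days: 92 × €19,320 = €1,777,440
Remaining days: (207 − 92) × €40,440 = €4,650,600
Per-day component: €1,777,440 + €4,650,600 = €6,428,040
Base plus per-day: €65,000 + €6,428,040 = €6,493,040
Enhancement: 20% of €6,493,040 = €1,298,608
Enhanced fine: €6,493,040 + €1,298,608 = €7,791,648
Cap at €16,535,050: €7,791,648 is within the cap, no reduction.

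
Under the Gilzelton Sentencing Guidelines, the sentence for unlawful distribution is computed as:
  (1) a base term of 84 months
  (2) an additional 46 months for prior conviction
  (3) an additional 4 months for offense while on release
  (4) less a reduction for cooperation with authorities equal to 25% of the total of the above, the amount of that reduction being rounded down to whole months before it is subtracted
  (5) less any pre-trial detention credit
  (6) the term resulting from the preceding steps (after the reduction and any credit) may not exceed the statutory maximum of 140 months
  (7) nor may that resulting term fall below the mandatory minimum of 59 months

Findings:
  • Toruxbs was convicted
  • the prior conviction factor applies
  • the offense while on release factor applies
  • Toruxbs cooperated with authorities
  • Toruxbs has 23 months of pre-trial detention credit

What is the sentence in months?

78 months

Prior conviction enhancement: +46 months
Offense while on release enhancement: +4 months
Adjusted term: 84 months + 46 months + 4 months = 134 months
Cooperation with authorities reduction: 25% of 134 months = 33 months (rounded down)
After reduction: 134 − 33 = 101 months
Less pre-trial detention credit: 101 months − 23 months = 78 months
Cap at 140 months: 78 months is within the cap, no reduction.
Minimum 59 months: 78 months meets the minimum, no increase.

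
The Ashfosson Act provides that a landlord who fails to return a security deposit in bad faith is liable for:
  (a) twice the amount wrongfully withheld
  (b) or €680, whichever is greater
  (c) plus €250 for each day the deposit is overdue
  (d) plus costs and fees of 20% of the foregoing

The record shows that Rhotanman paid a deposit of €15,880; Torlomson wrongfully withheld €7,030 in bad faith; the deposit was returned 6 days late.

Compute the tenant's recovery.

Doubled: 2 × €7,030 = €14,060
Minimum €680: €14,060 meets the minimum, no increase.
Late-return penalty: 6 × €250 = €1,500
Damages plus late penalty: €14,060 + €1,500 = €15,560
Costs and fees: 20% of €15,560 = €3,112
Total recovery: €15,560 + €3,112 = €18,672

€18,672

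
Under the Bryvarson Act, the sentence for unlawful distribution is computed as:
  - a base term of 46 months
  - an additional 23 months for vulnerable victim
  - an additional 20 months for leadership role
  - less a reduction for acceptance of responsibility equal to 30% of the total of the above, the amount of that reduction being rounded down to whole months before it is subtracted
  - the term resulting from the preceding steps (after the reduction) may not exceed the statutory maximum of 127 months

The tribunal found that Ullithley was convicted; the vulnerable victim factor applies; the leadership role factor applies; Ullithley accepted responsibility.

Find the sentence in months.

Vulnerable victim enhancement: +23 months
Leadership role enhancement: +20 months
Adjusted term: 46 months + 23 months + 20 months = 89 months
Acceptance of responsibility reduction: 30% of 89 months = 26 months (rounded down)
After reduction: 89 − 26 = 63 months
Cap at 127 months: 63 months is within the cap, no reduction.

63 months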